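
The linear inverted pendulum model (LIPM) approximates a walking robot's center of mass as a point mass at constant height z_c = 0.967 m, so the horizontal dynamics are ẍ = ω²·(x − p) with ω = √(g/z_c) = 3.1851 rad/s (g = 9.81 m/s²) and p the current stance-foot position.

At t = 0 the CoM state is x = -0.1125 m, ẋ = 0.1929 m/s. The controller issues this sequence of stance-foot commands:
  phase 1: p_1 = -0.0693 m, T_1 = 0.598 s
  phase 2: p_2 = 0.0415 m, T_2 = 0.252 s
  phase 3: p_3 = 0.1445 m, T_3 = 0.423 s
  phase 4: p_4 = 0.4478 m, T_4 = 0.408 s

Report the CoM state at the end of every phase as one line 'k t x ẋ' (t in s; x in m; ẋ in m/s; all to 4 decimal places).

1 0.5980 -0.0187 0.2103
2 0.8500 0.0197 0.1108
3 1.2730 -0.0493 -0.4852
4 1.6810 -0.7902 -3.6436

phase 1: p=-0.0693, T=0.598, ωT=1.904690, cosh=3.433096, sinh=3.284227; start (x,ẋ)=(-0.112500, 0.192900) → end (x,ẋ)=(-0.018706, 0.210347)
phase 2: p=0.0415, T=0.252, ωT=0.802645, cosh=1.339789, sinh=0.891647; start (x,ẋ)=(-0.018706, 0.210347) → end (x,ẋ)=(0.019721, 0.110835)
phase 3: p=0.1445, T=0.423, ωT=1.347297, cosh=2.053478, sinh=1.793536; start (x,ẋ)=(0.019721, 0.110835) → end (x,ẋ)=(-0.049319, -0.485212)
phase 4: p=0.4478, T=0.408, ωT=1.299521, cosh=1.970101, sinh=1.697438; start (x,ẋ)=(-0.049319, -0.485212) → end (x,ẋ)=(-0.790158, -3.643592)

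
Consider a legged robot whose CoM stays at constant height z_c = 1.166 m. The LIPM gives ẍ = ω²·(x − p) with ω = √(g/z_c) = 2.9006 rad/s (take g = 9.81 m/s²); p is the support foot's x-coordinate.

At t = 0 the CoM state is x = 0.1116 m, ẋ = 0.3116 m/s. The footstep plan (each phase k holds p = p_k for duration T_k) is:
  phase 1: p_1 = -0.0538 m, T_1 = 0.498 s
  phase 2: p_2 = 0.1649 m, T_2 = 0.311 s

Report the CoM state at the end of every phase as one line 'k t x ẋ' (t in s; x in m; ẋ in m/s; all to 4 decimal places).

1 0.4980 0.5314 1.6577
2 0.8090 1.2793 3.4737

phase 1: p=-0.0538, T=0.498, ωT=1.444499, cosh=2.237795, sinh=2.001931; start (x,ẋ)=(0.111600, 0.311600) → end (x,ẋ)=(0.531391, 1.657742)
phase 2: p=0.1649, T=0.311, ωT=0.902087, cosh=1.435231, sinh=1.029509; start (x,ẋ)=(0.531391, 1.657742) → end (x,ẋ)=(1.279281, 3.473657)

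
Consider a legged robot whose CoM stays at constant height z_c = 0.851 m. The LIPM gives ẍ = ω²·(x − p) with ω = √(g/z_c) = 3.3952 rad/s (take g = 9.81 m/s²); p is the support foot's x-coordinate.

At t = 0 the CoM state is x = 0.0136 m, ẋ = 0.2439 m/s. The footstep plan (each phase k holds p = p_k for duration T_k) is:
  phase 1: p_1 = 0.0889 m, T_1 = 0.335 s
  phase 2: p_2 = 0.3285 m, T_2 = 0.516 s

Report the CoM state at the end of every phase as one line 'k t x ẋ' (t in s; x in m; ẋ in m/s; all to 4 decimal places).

1 0.3350 0.0599 0.0618
2 0.8510 -0.4182 -2.3664

phase 1: p=0.0889, T=0.335, ωT=1.137392, cosh=1.719639, sinh=1.398985; start (x,ẋ)=(0.013600, 0.243900) → end (x,ẋ)=(0.059910, 0.061758)
phase 2: p=0.3285, T=0.516, ωT=1.751923, cosh=2.969560, sinh=2.796120; start (x,ẋ)=(0.059910, 0.061758) → end (x,ẋ)=(-0.418235, -2.366440)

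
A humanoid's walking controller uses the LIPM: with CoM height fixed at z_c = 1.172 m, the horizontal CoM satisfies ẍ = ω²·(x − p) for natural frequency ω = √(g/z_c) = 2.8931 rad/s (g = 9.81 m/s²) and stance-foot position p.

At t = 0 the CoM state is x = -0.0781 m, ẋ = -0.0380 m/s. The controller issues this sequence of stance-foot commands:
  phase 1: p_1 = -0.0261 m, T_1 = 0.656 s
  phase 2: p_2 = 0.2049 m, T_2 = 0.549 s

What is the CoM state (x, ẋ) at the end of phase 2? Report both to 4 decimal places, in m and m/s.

x = -1.4484, ẋ = -4.6432

phase 1: p=-0.0261, T=0.656, ωT=1.897874, cosh=3.410790, sinh=3.260903; start (x,ẋ)=(-0.078100, -0.038000) → end (x,ẋ)=(-0.246292, -0.620184)
phase 2: p=0.2049, T=0.549, ωT=1.588312, cosh=2.549874, sinh=2.345604; start (x,ẋ)=(-0.246292, -0.620184) → end (x,ẋ)=(-1.448402, -4.643211)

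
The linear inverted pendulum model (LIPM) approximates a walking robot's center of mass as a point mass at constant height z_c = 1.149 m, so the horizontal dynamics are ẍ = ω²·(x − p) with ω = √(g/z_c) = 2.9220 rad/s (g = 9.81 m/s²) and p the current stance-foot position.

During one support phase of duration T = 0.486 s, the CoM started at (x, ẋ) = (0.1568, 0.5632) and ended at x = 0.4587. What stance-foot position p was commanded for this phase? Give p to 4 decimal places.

ωT = 2.9220·0.486 = 1.420092; cosh(ωT) = 2.189596, sinh(ωT) = 1.947905
x(T) = p + (x₀−p)·cosh(ωT) + (ẋ₀/ω)·sinh(ωT) ⇒ p·(1 − cosh) = x(T) − x₀·cosh − (ẋ₀/ω)·sinh
numerator   = 0.4587 − (0.1568)·2.189596 − (0.5632/2.9220)·1.947905 = -0.260077
denominator = 1 − 2.189596 = -1.189596
p = -0.260077 / -1.189596 = 0.2186

p = 0.2186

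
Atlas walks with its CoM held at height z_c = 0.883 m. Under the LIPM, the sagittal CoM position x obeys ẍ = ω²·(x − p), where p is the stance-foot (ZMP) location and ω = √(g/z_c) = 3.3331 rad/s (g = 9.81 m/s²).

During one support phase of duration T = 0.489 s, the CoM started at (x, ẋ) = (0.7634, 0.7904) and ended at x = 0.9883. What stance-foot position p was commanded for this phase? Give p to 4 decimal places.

p = 0.9798

ωT = 3.3331·0.489 = 1.629886; cosh(ωT) = 2.649622, sinh(ωT) = 2.453670
x(T) = p + (x₀−p)·cosh(ωT) + (ẋ₀/ω)·sinh(ωT) ⇒ p·(1 − cosh) = x(T) − x₀·cosh − (ẋ₀/ω)·sinh
numerator   = 0.9883 − (0.7634)·2.649622 − (0.7904/3.3331)·2.453670 = -1.616277
denominator = 1 − 2.649622 = -1.649622
p = -1.616277 / -1.649622 = 0.9798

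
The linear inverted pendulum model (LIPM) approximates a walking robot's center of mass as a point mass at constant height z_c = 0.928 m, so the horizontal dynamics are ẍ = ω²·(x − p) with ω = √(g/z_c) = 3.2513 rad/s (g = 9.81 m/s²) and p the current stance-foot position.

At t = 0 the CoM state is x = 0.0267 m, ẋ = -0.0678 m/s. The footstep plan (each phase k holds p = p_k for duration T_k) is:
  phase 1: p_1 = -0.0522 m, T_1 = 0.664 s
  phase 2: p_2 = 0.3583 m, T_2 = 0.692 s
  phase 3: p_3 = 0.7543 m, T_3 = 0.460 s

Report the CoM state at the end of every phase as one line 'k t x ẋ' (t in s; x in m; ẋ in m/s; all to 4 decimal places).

phase 1: p=-0.0522, T=0.664, ωT=2.158863, cosh=4.388371, sinh=4.272915; start (x,ẋ)=(0.026700, -0.067800) → end (x,ẋ)=(0.204939, 0.798589)
phase 2: p=0.3583, T=0.692, ωT=2.249900, cosh=4.796097, sinh=4.690687; start (x,ẋ)=(0.204939, 0.798589) → end (x,ẋ)=(0.774897, 1.491220)
phase 3: p=0.7543, T=0.460, ωT=1.495598, cosh=2.343059, sinh=2.118945; start (x,ẋ)=(0.774897, 1.491220) → end (x,ẋ)=(1.774421, 3.635915)

1 0.6640 0.2049 0.7986
2 1.3560 0.7749 1.4912
3 1.8160 1.7744 3.6359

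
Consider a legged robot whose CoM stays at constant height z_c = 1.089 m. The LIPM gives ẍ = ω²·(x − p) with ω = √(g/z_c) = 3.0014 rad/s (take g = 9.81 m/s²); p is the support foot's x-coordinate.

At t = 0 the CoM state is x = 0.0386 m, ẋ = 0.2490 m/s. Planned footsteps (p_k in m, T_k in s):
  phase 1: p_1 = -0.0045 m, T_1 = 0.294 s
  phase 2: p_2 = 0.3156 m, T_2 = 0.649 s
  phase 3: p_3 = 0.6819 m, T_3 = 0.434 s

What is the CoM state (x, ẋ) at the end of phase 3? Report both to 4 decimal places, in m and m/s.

x = -0.2475, ẋ = -2.4514

phase 1: p=-0.0045, T=0.294, ωT=0.882412, cosh=1.415252, sinh=1.001469; start (x,ẋ)=(0.038600, 0.249000) → end (x,ẋ)=(0.139580, 0.481948)
phase 2: p=0.3156, T=0.649, ωT=1.947909, cosh=3.578288, sinh=3.435716; start (x,ẋ)=(0.139580, 0.481948) → end (x,ẋ)=(0.237440, -0.090557)
phase 3: p=0.6819, T=0.434, ωT=1.302608, cosh=1.975350, sinh=1.703528; start (x,ẋ)=(0.237440, -0.090557) → end (x,ẋ)=(-0.247462, -2.451392)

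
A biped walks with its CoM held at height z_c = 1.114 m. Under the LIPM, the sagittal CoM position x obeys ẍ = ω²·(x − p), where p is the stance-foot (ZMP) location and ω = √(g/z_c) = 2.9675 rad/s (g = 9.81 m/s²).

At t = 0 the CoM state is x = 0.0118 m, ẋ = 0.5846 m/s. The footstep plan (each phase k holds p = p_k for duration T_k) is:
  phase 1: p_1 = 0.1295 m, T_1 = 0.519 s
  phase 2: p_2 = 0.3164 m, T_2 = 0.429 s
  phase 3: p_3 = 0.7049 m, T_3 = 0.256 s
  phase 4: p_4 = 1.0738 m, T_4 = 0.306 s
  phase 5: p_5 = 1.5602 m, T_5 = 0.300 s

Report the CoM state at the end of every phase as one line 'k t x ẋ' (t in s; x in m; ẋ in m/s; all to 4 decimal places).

1 0.5190 0.2807 0.6490
2 0.9480 0.6077 1.0758
3 1.2040 0.8810 1.1606
4 1.5100 1.2018 1.0788
5 1.8100 1.4183 0.4585

phase 1: p=0.1295, T=0.519, ωT=1.540132, cosh=2.439781, sinh=2.225428; start (x,ẋ)=(0.011800, 0.584600) → end (x,ẋ)=(0.280749, 0.649010)
phase 2: p=0.3164, T=0.429, ωT=1.273057, cosh=1.925865, sinh=1.645891; start (x,ẋ)=(0.280749, 0.649010) → end (x,ẋ)=(0.607707, 1.075780)
phase 3: p=0.7049, T=0.256, ωT=0.759680, cosh=1.302704, sinh=0.834888; start (x,ẋ)=(0.607707, 1.075780) → end (x,ẋ)=(0.880951, 1.160625)
phase 4: p=1.0738, T=0.306, ωT=0.908055, cosh=1.441402, sinh=1.038094; start (x,ẋ)=(0.880951, 1.160625) → end (x,ẋ)=(1.201837, 1.078845)
phase 5: p=1.5602, T=0.300, ωT=0.890250, cosh=1.423146, sinh=1.012593; start (x,ẋ)=(1.201837, 1.078845) → end (x,ẋ)=(1.418329, 0.458521)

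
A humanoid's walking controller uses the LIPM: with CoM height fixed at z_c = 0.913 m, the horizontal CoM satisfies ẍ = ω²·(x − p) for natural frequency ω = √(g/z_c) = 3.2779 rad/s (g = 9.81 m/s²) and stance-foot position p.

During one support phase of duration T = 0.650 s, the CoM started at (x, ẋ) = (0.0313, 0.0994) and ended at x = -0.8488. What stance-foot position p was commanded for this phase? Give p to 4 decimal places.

ωT = 3.2779·0.650 = 2.130635; cosh(ωT) = 4.269487, sinh(ωT) = 4.150725
x(T) = p + (x₀−p)·cosh(ωT) + (ẋ₀/ω)·sinh(ωT) ⇒ p·(1 − cosh) = x(T) − x₀·cosh − (ẋ₀/ω)·sinh
numerator   = -0.8488 − (0.0313)·4.269487 − (0.0994/3.2779)·4.150725 = -1.108303
denominator = 1 − 4.269487 = -3.269487
p = -1.108303 / -3.269487 = 0.3390

p = 0.3390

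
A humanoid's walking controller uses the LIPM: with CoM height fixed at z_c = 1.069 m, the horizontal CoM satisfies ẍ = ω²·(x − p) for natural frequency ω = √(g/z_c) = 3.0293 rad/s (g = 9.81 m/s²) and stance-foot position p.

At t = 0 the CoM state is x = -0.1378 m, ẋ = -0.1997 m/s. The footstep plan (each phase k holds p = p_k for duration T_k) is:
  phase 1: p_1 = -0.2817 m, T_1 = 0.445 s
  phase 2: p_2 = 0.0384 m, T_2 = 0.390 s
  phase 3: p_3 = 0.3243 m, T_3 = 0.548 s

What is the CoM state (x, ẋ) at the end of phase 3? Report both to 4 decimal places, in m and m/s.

phase 1: p=-0.2817, T=0.445, ωT=1.348039, cosh=2.054808, sinh=1.795059; start (x,ẋ)=(-0.137800, -0.199700) → end (x,ẋ)=(-0.104348, 0.372150)
phase 2: p=0.0384, T=0.390, ωT=1.181427, cosh=1.782931, sinh=1.476090; start (x,ẋ)=(-0.104348, 0.372150) → end (x,ẋ)=(-0.034773, 0.025215)
phase 3: p=0.3243, T=0.548, ωT=1.660056, cosh=2.724868, sinh=2.534740; start (x,ẋ)=(-0.034773, 0.025215) → end (x,ẋ)=(-0.633027, -2.688426)

x = -0.6330, ẋ = -2.6884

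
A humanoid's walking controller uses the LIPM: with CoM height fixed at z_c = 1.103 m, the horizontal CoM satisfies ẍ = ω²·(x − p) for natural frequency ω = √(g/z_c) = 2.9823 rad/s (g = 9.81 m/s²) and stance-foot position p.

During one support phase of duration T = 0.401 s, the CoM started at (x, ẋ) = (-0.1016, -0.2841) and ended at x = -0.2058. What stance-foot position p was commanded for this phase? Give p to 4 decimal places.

ωT = 2.9823·0.401 = 1.195902; cosh(ωT) = 1.804485, sinh(ωT) = 1.502054
x(T) = p + (x₀−p)·cosh(ωT) + (ẋ₀/ω)·sinh(ωT) ⇒ p·(1 − cosh) = x(T) − x₀·cosh − (ẋ₀/ω)·sinh
numerator   = -0.2058 − (-0.1016)·1.804485 − (-0.2841/2.9823)·1.502054 = 0.120625
denominator = 1 − 1.804485 = -0.804485
p = 0.120625 / -0.804485 = -0.1499

p = -0.1499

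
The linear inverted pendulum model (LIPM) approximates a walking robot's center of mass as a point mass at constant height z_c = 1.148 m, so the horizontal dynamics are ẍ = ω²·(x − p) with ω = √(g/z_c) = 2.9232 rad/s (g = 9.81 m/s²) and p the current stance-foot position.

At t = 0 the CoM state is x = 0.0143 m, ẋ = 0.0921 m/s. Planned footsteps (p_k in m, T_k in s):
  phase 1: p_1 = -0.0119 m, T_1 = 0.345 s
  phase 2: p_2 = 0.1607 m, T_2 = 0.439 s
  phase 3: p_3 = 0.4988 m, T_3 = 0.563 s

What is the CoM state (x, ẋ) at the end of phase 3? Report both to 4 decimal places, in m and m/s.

phase 1: p=-0.0119, T=0.345, ωT=1.008504, cosh=1.553130, sinh=1.188366; start (x,ẋ)=(0.014300, 0.092100) → end (x,ẋ)=(0.066233, 0.234058)
phase 2: p=0.1607, T=0.439, ωT=1.283285, cosh=1.942799, sinh=1.665674; start (x,ẋ)=(0.066233, 0.234058) → end (x,ẋ)=(0.110539, -0.005240)
phase 3: p=0.4988, T=0.563, ωT=1.645762, cosh=2.688911, sinh=2.496046; start (x,ẋ)=(0.110539, -0.005240) → end (x,ẋ)=(-0.549674, -2.847013)

x = -0.5497, ẋ = -2.8470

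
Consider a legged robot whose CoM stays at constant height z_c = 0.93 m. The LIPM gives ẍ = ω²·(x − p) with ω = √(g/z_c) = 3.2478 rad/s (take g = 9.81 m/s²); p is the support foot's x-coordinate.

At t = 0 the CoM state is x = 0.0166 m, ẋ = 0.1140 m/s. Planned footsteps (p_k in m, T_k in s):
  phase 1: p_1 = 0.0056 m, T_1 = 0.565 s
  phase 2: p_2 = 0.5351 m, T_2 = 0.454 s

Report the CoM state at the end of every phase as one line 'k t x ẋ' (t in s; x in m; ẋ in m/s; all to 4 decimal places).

1 0.5650 0.1481 0.4753
2 1.0190 -0.0517 -1.5092

phase 1: p=0.0056, T=0.565, ωT=1.835007, cosh=3.212395, sinh=3.052783; start (x,ẋ)=(0.016600, 0.114000) → end (x,ẋ)=(0.148091, 0.475276)
phase 2: p=0.5351, T=0.454, ωT=1.474501, cosh=2.298874, sinh=2.069982; start (x,ẋ)=(0.148091, 0.475276) → end (x,ẋ)=(-0.051668, -1.509216)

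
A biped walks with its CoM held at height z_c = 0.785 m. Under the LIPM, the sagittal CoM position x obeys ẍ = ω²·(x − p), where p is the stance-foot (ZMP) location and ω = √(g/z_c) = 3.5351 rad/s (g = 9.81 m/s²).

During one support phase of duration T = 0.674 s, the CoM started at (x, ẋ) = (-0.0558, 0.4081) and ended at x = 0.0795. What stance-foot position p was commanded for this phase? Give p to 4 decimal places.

p = 0.0528

ωT = 3.5351·0.674 = 2.382657; cosh(ωT) = 5.462979, sinh(ωT) = 5.370675
x(T) = p + (x₀−p)·cosh(ωT) + (ẋ₀/ω)·sinh(ωT) ⇒ p·(1 − cosh) = x(T) − x₀·cosh − (ẋ₀/ω)·sinh
numerator   = 0.0795 − (-0.0558)·5.462979 − (0.4081/3.5351)·5.370675 = -0.235669
denominator = 1 − 5.462979 = -4.462979
p = -0.235669 / -4.462979 = 0.0528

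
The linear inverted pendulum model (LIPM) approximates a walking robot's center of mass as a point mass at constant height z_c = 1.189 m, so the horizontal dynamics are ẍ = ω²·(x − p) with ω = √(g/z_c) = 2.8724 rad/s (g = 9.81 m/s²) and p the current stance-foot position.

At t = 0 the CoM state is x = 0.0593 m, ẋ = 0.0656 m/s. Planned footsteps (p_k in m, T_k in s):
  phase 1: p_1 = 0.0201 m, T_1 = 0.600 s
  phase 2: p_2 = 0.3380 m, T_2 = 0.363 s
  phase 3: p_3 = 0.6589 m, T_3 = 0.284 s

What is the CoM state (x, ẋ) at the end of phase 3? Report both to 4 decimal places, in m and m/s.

phase 1: p=0.0201, T=0.600, ωT=1.723440, cosh=2.891112, sinh=2.712661; start (x,ẋ)=(0.059300, 0.065600) → end (x,ẋ)=(0.195383, 0.495097)
phase 2: p=0.3380, T=0.363, ωT=1.042681, cosh=1.594661, sinh=1.242152; start (x,ẋ)=(0.195383, 0.495097) → end (x,ẋ)=(0.324677, 0.280662)
phase 3: p=0.6589, T=0.284, ωT=0.815762, cosh=1.351600, sinh=0.909297; start (x,ẋ)=(0.324677, 0.280662) → end (x,ẋ)=(0.296012, -0.493603)

x = 0.2960, ẋ = -0.4936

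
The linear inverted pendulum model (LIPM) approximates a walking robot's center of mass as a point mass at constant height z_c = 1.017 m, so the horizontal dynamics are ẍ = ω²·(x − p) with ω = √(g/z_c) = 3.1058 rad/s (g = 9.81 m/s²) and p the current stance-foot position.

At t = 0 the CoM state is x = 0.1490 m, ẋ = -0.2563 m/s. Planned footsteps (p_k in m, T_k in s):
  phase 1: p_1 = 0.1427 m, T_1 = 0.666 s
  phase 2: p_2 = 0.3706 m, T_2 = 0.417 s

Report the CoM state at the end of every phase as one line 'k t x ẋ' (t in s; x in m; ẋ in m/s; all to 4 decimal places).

phase 1: p=0.1427, T=0.666, ωT=2.068463, cosh=4.019515, sinh=3.893135; start (x,ẋ)=(0.149000, -0.256300) → end (x,ẋ)=(-0.153250, -0.954027)
phase 2: p=0.3706, T=0.417, ωT=1.295119, cosh=1.962647, sinh=1.688782; start (x,ẋ)=(-0.153250, -0.954027) → end (x,ẋ)=(-1.176286, -4.620022)

1 0.6660 -0.1533 -0.9540
2 1.0830 -1.1763 -4.6200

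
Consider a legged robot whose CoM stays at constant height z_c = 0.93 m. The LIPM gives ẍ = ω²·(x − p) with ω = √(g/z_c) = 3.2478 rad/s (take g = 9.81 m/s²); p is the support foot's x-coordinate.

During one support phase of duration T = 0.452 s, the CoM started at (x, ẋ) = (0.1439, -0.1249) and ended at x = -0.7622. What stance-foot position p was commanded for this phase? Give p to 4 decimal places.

p = 0.7873

ωT = 3.2478·0.452 = 1.468006; cosh(ωT) = 2.285477, sinh(ωT) = 2.055093
x(T) = p + (x₀−p)·cosh(ωT) + (ẋ₀/ω)·sinh(ωT) ⇒ p·(1 − cosh) = x(T) − x₀·cosh − (ẋ₀/ω)·sinh
numerator   = -0.7622 − (0.1439)·2.285477 − (-0.1249/3.2478)·2.055093 = -1.012048
denominator = 1 − 2.285477 = -1.285477
p = -1.012048 / -1.285477 = 0.7873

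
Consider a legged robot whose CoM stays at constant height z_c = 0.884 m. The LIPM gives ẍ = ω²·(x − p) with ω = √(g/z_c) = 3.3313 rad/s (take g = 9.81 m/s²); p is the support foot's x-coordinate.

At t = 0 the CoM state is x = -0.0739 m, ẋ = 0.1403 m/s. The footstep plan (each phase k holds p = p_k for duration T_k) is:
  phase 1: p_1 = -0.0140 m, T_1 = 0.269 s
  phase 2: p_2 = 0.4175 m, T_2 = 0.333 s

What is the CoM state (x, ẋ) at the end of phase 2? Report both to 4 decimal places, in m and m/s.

phase 1: p=-0.0140, T=0.269, ωT=0.896120, cosh=1.429114, sinh=1.020964; start (x,ẋ)=(-0.073900, 0.140300) → end (x,ẋ)=(-0.056605, -0.003223)
phase 2: p=0.4175, T=0.333, ωT=1.109323, cosh=1.681043, sinh=1.351261; start (x,ẋ)=(-0.056605, -0.003223) → end (x,ẋ)=(-0.380799, -2.139583)

x = -0.3808, ẋ = -2.1396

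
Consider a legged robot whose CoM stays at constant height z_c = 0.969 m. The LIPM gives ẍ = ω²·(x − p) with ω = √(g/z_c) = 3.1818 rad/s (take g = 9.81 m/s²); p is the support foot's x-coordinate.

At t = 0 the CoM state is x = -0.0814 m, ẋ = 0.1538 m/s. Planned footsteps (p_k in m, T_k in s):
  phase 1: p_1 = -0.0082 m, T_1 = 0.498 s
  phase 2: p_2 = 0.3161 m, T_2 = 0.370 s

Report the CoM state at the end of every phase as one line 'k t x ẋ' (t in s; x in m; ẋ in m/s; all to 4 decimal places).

1 0.4980 -0.0813 -0.1533
2 0.8680 -0.4607 -2.1293

phase 1: p=-0.0082, T=0.498, ωT=1.584536, cosh=2.541036, sinh=2.335994; start (x,ẋ)=(-0.081400, 0.153800) → end (x,ẋ)=(-0.081288, -0.153260)
phase 2: p=0.3161, T=0.370, ωT=1.177266, cosh=1.776804, sinh=1.468684; start (x,ẋ)=(-0.081288, -0.153260) → end (x,ẋ)=(-0.460724, -2.129330)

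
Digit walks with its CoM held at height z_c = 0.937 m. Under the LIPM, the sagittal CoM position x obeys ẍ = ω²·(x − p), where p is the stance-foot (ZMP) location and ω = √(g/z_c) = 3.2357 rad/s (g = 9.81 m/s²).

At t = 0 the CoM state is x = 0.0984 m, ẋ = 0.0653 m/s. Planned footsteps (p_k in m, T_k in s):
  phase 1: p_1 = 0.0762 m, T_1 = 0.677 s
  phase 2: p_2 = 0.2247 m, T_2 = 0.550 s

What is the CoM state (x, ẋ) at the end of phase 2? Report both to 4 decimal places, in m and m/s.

phase 1: p=0.0762, T=0.677, ωT=2.190569, cosh=4.526075, sinh=4.414222; start (x,ẋ)=(0.098400, 0.065300) → end (x,ẋ)=(0.265763, 0.612638)
phase 2: p=0.2247, T=0.550, ωT=1.779635, cosh=3.048196, sinh=2.879496; start (x,ẋ)=(0.265763, 0.612638) → end (x,ẋ)=(0.895062, 2.250029)

x = 0.8951, ẋ = 2.2500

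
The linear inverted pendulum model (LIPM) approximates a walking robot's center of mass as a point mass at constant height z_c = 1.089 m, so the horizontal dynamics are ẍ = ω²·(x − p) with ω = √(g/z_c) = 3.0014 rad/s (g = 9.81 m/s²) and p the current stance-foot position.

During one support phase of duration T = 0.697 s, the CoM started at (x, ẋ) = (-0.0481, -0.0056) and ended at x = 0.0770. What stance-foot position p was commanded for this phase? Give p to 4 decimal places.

ωT = 3.0014·0.697 = 2.091976; cosh(ωT) = 4.112174, sinh(ωT) = 3.988731
x(T) = p + (x₀−p)·cosh(ωT) + (ẋ₀/ω)·sinh(ωT) ⇒ p·(1 − cosh) = x(T) − x₀·cosh − (ẋ₀/ω)·sinh
numerator   = 0.0770 − (-0.0481)·4.112174 − (-0.0056/3.0014)·3.988731 = 0.282238
denominator = 1 − 4.112174 = -3.112174
p = 0.282238 / -3.112174 = -0.0907

p = -0.0907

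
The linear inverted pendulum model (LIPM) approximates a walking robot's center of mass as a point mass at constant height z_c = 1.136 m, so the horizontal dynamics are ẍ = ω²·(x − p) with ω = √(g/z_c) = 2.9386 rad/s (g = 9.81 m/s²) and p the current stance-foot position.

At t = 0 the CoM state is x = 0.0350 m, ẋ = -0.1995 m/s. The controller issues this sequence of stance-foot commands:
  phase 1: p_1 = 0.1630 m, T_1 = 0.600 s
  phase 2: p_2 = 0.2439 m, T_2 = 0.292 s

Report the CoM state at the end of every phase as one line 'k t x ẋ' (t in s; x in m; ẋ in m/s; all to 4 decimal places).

phase 1: p=0.1630, T=0.600, ωT=1.763160, cosh=3.001168, sinh=2.829666; start (x,ẋ)=(0.035000, -0.199500) → end (x,ẋ)=(-0.413254, -1.663086)
phase 2: p=0.2439, T=0.292, ωT=0.858071, cosh=1.391293, sinh=0.967314; start (x,ẋ)=(-0.413254, -1.663086) → end (x,ẋ)=(-1.217840, -4.181832)

1 0.6000 -0.4133 -1.6631
2 0.8920 -1.2178 -4.1818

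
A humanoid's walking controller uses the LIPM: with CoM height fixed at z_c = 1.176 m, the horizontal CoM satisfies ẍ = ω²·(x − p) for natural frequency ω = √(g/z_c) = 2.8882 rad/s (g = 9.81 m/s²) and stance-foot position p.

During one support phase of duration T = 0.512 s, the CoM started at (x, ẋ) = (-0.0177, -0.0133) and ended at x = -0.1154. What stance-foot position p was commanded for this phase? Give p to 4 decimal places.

p = 0.0497

ωT = 2.8882·0.512 = 1.478758; cosh(ωT) = 2.307708, sinh(ωT) = 2.079787
x(T) = p + (x₀−p)·cosh(ωT) + (ẋ₀/ω)·sinh(ωT) ⇒ p·(1 − cosh) = x(T) − x₀·cosh − (ẋ₀/ω)·sinh
numerator   = -0.1154 − (-0.0177)·2.307708 − (-0.0133/2.8882)·2.079787 = -0.064976
denominator = 1 − 2.307708 = -1.307708
p = -0.064976 / -1.307708 = 0.0497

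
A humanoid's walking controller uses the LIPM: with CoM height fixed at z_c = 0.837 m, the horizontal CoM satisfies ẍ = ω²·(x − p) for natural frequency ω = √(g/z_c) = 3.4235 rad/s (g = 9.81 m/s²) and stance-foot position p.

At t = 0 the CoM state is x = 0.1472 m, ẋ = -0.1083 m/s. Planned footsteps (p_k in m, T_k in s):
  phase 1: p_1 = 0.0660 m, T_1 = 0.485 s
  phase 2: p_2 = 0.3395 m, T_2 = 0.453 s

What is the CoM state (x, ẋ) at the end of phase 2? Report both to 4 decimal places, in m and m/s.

x = 0.2828, ẋ = -0.0111

phase 1: p=0.0660, T=0.485, ωT=1.660397, cosh=2.725733, sinh=2.535669; start (x,ẋ)=(0.147200, -0.108300) → end (x,ẋ)=(0.207115, 0.409689)
phase 2: p=0.3395, T=0.453, ωT=1.550846, cosh=2.463762, sinh=2.251693; start (x,ẋ)=(0.207115, 0.409689) → end (x,ẋ)=(0.282795, -0.011133)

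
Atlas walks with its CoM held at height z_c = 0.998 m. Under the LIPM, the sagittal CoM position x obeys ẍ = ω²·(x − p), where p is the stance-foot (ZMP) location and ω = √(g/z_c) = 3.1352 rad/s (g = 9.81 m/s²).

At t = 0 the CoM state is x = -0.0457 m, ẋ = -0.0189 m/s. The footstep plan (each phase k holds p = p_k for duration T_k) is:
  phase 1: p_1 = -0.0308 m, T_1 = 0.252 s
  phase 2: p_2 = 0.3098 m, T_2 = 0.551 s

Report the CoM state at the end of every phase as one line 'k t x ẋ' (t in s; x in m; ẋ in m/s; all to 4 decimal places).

phase 1: p=-0.0308, T=0.252, ωT=0.790070, cosh=1.328682, sinh=0.874869; start (x,ẋ)=(-0.045700, -0.018900) → end (x,ẋ)=(-0.055871, -0.065981)
phase 2: p=0.3098, T=0.551, ωT=1.727495, cosh=2.902136, sinh=2.724407; start (x,ẋ)=(-0.055871, -0.065981) → end (x,ẋ)=(-0.808764, -3.314890)

1 0.2520 -0.0559 -0.0660
2 0.8030 -0.8088 -3.3149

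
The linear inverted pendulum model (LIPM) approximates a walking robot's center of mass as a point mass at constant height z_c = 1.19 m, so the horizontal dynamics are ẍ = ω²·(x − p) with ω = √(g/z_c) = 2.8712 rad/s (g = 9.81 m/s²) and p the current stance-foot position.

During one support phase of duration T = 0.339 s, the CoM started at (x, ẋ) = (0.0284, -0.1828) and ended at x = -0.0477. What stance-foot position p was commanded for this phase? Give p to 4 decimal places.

ωT = 2.8712·0.339 = 0.973337; cosh(ωT) = 1.512291, sinh(ωT) = 1.134471
x(T) = p + (x₀−p)·cosh(ωT) + (ẋ₀/ω)·sinh(ωT) ⇒ p·(1 − cosh) = x(T) − x₀·cosh − (ẋ₀/ω)·sinh
numerator   = -0.0477 − (0.0284)·1.512291 − (-0.1828/2.8712)·1.134471 = -0.018421
denominator = 1 − 1.512291 = -0.512291
p = -0.018421 / -0.512291 = 0.0360

p = 0.0360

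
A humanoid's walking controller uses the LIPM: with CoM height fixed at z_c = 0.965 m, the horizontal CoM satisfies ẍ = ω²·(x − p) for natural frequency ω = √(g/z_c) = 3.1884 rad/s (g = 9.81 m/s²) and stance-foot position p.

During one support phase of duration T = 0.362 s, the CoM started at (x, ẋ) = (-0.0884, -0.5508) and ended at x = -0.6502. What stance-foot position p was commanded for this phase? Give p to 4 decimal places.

ωT = 3.1884·0.362 = 1.154201; cosh(ωT) = 1.743399, sinh(ωT) = 1.428089
x(T) = p + (x₀−p)·cosh(ωT) + (ẋ₀/ω)·sinh(ωT) ⇒ p·(1 − cosh) = x(T) − x₀·cosh − (ẋ₀/ω)·sinh
numerator   = -0.6502 − (-0.0884)·1.743399 − (-0.5508/3.1884)·1.428089 = -0.249379
denominator = 1 − 1.743399 = -0.743399
p = -0.249379 / -0.743399 = 0.3355

p = 0.3355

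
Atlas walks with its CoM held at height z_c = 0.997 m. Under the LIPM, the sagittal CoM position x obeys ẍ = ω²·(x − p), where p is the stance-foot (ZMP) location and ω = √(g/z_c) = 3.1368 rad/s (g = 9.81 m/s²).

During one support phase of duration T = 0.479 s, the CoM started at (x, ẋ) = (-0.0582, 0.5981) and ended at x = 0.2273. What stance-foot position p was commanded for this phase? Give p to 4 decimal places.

p = 0.0314

ωT = 3.1368·0.479 = 1.502527; cosh(ωT) = 2.357798, sinh(ωT) = 2.135231
x(T) = p + (x₀−p)·cosh(ωT) + (ẋ₀/ω)·sinh(ωT) ⇒ p·(1 − cosh) = x(T) − x₀·cosh − (ẋ₀/ω)·sinh
numerator   = 0.2273 − (-0.0582)·2.357798 − (0.5981/3.1368)·2.135231 = -0.042605
denominator = 1 − 2.357798 = -1.357798
p = -0.042605 / -1.357798 = 0.0314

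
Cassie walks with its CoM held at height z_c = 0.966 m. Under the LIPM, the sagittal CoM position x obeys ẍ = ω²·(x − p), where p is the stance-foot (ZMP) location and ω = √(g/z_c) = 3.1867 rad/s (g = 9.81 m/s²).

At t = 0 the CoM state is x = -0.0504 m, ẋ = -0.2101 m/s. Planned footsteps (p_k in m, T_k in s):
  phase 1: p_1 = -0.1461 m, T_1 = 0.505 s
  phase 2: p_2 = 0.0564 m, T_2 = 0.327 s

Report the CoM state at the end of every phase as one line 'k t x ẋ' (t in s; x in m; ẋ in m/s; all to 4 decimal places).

1 0.5050 -0.0555 0.1856
2 0.8320 -0.0497 -0.1468

phase 1: p=-0.1461, T=0.505, ωT=1.609284, cosh=2.599629, sinh=2.399599; start (x,ẋ)=(-0.050400, -0.210100) → end (x,ẋ)=(-0.055522, 0.185617)
phase 2: p=0.0564, T=0.327, ωT=1.042051, cosh=1.593878, sinh=1.241147; start (x,ẋ)=(-0.055522, 0.185617) → end (x,ẋ)=(-0.049696, -0.146818)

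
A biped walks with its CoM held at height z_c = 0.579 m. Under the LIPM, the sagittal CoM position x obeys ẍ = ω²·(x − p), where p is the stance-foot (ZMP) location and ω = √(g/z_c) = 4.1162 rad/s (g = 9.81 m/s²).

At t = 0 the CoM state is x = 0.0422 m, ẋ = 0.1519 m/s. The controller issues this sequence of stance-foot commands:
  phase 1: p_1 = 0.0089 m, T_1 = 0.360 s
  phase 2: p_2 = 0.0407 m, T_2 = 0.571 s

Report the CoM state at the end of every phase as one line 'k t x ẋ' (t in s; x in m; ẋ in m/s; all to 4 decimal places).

1 0.3600 0.1630 0.6376
2 0.9310 1.4928 5.9898

phase 1: p=0.0089, T=0.360, ωT=1.481832, cosh=2.314111, sinh=2.086890; start (x,ẋ)=(0.042200, 0.151900) → end (x,ẋ)=(0.162972, 0.637562)
phase 2: p=0.0407, T=0.571, ωT=2.350350, cosh=5.292289, sinh=5.196953; start (x,ẋ)=(0.162972, 0.637562) → end (x,ẋ)=(1.492762, 5.989777)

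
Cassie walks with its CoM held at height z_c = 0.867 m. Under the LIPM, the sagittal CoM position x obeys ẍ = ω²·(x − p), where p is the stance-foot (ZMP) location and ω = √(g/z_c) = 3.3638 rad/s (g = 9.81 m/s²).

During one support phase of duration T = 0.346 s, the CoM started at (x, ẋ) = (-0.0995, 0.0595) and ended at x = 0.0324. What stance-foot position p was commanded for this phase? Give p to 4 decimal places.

p = -0.2399

ωT = 3.3638·0.346 = 1.163875; cosh(ωT) = 1.757296, sinh(ωT) = 1.445022
x(T) = p + (x₀−p)·cosh(ωT) + (ẋ₀/ω)·sinh(ωT) ⇒ p·(1 − cosh) = x(T) − x₀·cosh − (ẋ₀/ω)·sinh
numerator   = 0.0324 − (-0.0995)·1.757296 − (0.0595/3.3638)·1.445022 = 0.181691
denominator = 1 − 1.757296 = -0.757296
p = 0.181691 / -0.757296 = -0.2399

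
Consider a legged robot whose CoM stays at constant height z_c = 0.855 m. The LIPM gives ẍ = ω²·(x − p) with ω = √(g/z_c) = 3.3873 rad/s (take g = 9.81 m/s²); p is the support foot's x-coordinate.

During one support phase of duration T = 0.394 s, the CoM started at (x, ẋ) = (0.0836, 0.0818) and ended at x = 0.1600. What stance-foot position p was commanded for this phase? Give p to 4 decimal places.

ωT = 3.3873·0.394 = 1.334596; cosh(ωT) = 2.030863, sinh(ωT) = 1.767599
x(T) = p + (x₀−p)·cosh(ωT) + (ẋ₀/ω)·sinh(ωT) ⇒ p·(1 − cosh) = x(T) − x₀·cosh − (ẋ₀/ω)·sinh
numerator   = 0.1600 − (0.0836)·2.030863 − (0.0818/3.3873)·1.767599 = -0.052466
denominator = 1 − 2.030863 = -1.030863
p = -0.052466 / -1.030863 = 0.0509

p = 0.0509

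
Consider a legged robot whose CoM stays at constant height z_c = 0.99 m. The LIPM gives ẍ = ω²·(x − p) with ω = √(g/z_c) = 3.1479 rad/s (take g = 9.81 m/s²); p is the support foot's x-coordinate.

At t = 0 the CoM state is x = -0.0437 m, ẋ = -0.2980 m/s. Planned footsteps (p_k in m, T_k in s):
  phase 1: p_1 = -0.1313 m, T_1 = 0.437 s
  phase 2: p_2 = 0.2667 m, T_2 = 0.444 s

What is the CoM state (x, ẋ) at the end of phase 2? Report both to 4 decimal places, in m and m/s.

phase 1: p=-0.1313, T=0.437, ωT=1.375632, cosh=2.105129, sinh=1.852449; start (x,ẋ)=(-0.043700, -0.298000) → end (x,ẋ)=(-0.122255, -0.116504)
phase 2: p=0.2667, T=0.444, ωT=1.397668, cosh=2.146463, sinh=1.899290; start (x,ẋ)=(-0.122255, -0.116504) → end (x,ẋ)=(-0.638471, -2.575548)

x = -0.6385, ẋ = -2.5755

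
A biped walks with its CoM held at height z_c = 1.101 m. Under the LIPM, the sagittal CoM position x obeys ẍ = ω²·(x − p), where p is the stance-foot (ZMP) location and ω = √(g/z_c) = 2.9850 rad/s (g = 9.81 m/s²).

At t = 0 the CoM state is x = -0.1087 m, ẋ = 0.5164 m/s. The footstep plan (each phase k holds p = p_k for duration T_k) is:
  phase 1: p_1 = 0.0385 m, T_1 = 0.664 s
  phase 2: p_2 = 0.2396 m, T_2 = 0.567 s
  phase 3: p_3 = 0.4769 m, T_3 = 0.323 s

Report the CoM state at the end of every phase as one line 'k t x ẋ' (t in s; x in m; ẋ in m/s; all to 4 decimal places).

1 0.6640 0.1101 0.3453
2 1.2310 0.1794 -0.0451
3 1.5540 0.0131 -1.0630

phase 1: p=0.0385, T=0.664, ωT=1.982040, cosh=3.697661, sinh=3.559873; start (x,ẋ)=(-0.108700, 0.516400) → end (x,ẋ)=(0.110056, 0.345292)
phase 2: p=0.2396, T=0.567, ωT=1.692495, cosh=2.808539, sinh=2.624480; start (x,ẋ)=(0.110056, 0.345292) → end (x,ẋ)=(0.179360, -0.045087)
phase 3: p=0.4769, T=0.323, ωT=0.964155, cosh=1.501938, sinh=1.120633; start (x,ẋ)=(0.179360, -0.045087) → end (x,ẋ)=(0.013088, -1.063014)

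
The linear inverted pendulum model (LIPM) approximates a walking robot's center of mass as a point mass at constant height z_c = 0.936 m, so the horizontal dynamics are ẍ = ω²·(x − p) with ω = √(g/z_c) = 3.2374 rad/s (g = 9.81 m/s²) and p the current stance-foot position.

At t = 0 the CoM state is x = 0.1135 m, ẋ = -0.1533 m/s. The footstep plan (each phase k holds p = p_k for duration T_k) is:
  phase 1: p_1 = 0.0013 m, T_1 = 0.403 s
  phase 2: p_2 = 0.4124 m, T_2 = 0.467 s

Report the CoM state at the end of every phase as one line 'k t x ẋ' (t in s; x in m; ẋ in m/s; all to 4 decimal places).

phase 1: p=0.0013, T=0.403, ωT=1.304672, cosh=1.978871, sinh=1.707610; start (x,ẋ)=(0.113500, -0.153300) → end (x,ẋ)=(0.142469, 0.316905)
phase 2: p=0.4124, T=0.467, ωT=1.511866, cosh=2.377841, sinh=2.157343; start (x,ẋ)=(0.142469, 0.316905) → end (x,ẋ)=(-0.018273, -1.131697)

1 0.4030 0.1425 0.3169
2 0.8700 -0.0183 -1.1317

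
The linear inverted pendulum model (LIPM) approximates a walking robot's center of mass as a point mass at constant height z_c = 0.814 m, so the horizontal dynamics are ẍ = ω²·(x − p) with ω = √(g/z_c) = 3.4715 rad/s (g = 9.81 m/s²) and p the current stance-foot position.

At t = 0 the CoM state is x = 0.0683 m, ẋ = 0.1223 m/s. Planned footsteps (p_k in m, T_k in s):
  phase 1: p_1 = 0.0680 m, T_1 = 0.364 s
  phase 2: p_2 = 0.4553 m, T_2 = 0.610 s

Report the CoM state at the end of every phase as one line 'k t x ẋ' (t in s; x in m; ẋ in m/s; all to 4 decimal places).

1 0.3640 0.1259 0.2353
2 0.9740 -0.6557 -3.6908

phase 1: p=0.0680, T=0.364, ωT=1.263626, cosh=1.910428, sinh=1.627800; start (x,ẋ)=(0.068300, 0.122300) → end (x,ẋ)=(0.125920, 0.235341)
phase 2: p=0.4553, T=0.610, ωT=2.117615, cosh=4.215805, sinh=4.095487; start (x,ẋ)=(0.125920, 0.235341) → end (x,ẋ)=(-0.655659, -3.690803)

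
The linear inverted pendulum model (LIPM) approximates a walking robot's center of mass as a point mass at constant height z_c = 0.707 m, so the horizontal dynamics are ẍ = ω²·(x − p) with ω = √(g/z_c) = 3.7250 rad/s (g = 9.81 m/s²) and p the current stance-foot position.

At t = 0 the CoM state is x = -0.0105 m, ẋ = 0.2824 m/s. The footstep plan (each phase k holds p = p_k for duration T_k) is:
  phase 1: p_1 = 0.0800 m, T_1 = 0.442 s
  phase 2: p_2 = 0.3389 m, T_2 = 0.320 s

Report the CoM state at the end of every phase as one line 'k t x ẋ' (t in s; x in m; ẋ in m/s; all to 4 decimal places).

1 0.4420 0.0259 -0.0822
2 0.7620 -0.2571 -1.8912

phase 1: p=0.0800, T=0.442, ωT=1.646450, cosh=2.690630, sinh=2.497897; start (x,ẋ)=(-0.010500, 0.282400) → end (x,ẋ)=(0.025869, -0.082238)
phase 2: p=0.3389, T=0.320, ωT=1.192000, cosh=1.798638, sinh=1.495024; start (x,ẋ)=(0.025869, -0.082238) → end (x,ẋ)=(-0.257136, -1.891177)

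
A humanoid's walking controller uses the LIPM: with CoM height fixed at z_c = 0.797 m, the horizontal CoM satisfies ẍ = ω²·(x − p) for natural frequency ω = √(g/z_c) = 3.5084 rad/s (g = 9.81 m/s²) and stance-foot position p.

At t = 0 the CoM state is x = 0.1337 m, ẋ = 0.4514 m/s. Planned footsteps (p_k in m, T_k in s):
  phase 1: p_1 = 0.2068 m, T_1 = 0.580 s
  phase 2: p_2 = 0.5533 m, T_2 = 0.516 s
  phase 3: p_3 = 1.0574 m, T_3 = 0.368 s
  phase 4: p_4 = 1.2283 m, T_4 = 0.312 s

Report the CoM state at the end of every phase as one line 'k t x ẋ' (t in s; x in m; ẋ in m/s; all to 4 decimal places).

1 0.5800 0.4062 0.7920
2 1.0960 0.7631 0.9501
3 1.4640 0.9370 0.1226
4 1.7760 0.7907 -1.1523

phase 1: p=0.2068, T=0.580, ωT=2.034872, cosh=3.890985, sinh=3.760288; start (x,ẋ)=(0.133700, 0.451400) → end (x,ẋ)=(0.406178, 0.792012)
phase 2: p=0.5533, T=0.516, ωT=1.810334, cosh=3.138045, sinh=2.974446; start (x,ẋ)=(0.406178, 0.792012) → end (x,ẋ)=(0.763096, 0.950066)
phase 3: p=1.0574, T=0.368, ωT=1.291091, cosh=1.955862, sinh=1.680891; start (x,ẋ)=(0.763096, 0.950066) → end (x,ẋ)=(0.936964, 0.122620)
phase 4: p=1.2283, T=0.312, ωT=1.094621, cosh=1.661358, sinh=1.326691; start (x,ẋ)=(0.936964, 0.122620) → end (x,ẋ)=(0.790655, -1.152326)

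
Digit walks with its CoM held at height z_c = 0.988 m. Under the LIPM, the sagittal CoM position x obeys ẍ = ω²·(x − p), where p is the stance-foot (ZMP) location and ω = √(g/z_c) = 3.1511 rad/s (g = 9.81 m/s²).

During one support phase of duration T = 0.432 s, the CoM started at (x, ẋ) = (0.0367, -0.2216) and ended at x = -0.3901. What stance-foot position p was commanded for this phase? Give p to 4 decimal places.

ωT = 3.1511·0.432 = 1.361275; cosh(ωT) = 2.078749, sinh(ωT) = 1.822416
x(T) = p + (x₀−p)·cosh(ωT) + (ẋ₀/ω)·sinh(ωT) ⇒ p·(1 − cosh) = x(T) − x₀·cosh − (ẋ₀/ω)·sinh
numerator   = -0.3901 − (0.0367)·2.078749 − (-0.2216/3.1511)·1.822416 = -0.338229
denominator = 1 − 2.078749 = -1.078749
p = -0.338229 / -1.078749 = 0.3135

p = 0.3135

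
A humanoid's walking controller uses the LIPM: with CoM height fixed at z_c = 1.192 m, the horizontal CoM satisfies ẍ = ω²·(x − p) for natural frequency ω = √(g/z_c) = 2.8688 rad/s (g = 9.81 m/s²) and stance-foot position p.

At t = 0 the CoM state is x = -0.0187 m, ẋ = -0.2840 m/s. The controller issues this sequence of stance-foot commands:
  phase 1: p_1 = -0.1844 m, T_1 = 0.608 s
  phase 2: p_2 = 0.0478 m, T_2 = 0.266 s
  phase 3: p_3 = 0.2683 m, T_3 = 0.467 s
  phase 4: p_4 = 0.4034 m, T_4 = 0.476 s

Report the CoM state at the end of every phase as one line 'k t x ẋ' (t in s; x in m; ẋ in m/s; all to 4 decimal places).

phase 1: p=-0.1844, T=0.608, ωT=1.744230, cosh=2.948138, sinh=2.773359; start (x,ẋ)=(-0.018700, -0.284000) → end (x,ẋ)=(0.029555, 0.481073)
phase 2: p=0.0478, T=0.266, ωT=0.763101, cosh=1.305568, sinh=0.839349; start (x,ẋ)=(0.029555, 0.481073) → end (x,ẋ)=(0.164731, 0.584140)
phase 3: p=0.2683, T=0.467, ωT=1.339730, cosh=2.039964, sinh=1.778047; start (x,ẋ)=(0.164731, 0.584140) → end (x,ẋ)=(0.419067, 0.663335)
phase 4: p=0.4034, T=0.476, ωT=1.365549, cosh=2.086557, sinh=1.831316; start (x,ẋ)=(0.419067, 0.663335) → end (x,ẋ)=(0.859533, 1.466393)

1 0.6080 0.0296 0.4811
2 0.8740 0.1647 0.5841
3 1.3410 0.4191 0.6633
4 1.8170 0.8595 1.4664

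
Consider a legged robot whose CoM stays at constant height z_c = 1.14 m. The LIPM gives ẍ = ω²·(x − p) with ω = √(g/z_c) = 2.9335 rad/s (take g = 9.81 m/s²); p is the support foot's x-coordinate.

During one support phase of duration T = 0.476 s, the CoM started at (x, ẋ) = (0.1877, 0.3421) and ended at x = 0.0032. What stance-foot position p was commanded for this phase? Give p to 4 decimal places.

ωT = 2.9335·0.476 = 1.396346; cosh(ωT) = 2.143954, sinh(ωT) = 1.896455
x(T) = p + (x₀−p)·cosh(ωT) + (ẋ₀/ω)·sinh(ωT) ⇒ p·(1 − cosh) = x(T) − x₀·cosh − (ẋ₀/ω)·sinh
numerator   = 0.0032 − (0.1877)·2.143954 − (0.3421/2.9335)·1.896455 = -0.620382
denominator = 1 − 2.143954 = -1.143954
p = -0.620382 / -1.143954 = 0.5423

p = 0.5423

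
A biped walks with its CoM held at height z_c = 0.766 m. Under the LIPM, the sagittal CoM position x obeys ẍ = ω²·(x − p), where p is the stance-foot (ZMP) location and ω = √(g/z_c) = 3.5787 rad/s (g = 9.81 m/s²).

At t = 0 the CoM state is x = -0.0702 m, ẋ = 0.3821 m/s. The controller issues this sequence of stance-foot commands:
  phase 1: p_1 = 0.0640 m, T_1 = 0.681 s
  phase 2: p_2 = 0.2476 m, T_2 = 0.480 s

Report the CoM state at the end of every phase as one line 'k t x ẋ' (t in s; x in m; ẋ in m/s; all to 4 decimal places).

phase 1: p=0.0640, T=0.681, ωT=2.437095, cosh=5.763585, sinh=5.676171; start (x,ẋ)=(-0.070200, 0.382100) → end (x,ẋ)=(-0.103425, -0.523781)
phase 2: p=0.2476, T=0.480, ωT=1.717776, cosh=2.875794, sinh=2.696329; start (x,ẋ)=(-0.103425, -0.523781) → end (x,ẋ)=(-1.156511, -4.893448)

1 0.6810 -0.1034 -0.5238
2 1.1610 -1.1565 -4.8934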